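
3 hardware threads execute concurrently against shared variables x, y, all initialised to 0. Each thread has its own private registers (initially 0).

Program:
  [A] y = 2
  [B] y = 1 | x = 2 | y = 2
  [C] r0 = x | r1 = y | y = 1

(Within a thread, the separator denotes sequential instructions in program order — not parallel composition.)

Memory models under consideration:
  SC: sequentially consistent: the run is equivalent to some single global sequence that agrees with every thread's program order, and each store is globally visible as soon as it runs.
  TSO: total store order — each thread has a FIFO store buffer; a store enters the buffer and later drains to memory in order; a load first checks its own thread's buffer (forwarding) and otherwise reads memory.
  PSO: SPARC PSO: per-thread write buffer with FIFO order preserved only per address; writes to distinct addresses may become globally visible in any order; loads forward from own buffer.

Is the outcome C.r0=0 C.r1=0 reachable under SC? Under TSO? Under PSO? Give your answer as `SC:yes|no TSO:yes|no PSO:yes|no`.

outcome vector order: (C.r0,C.r1)
SC: 5 outcomes — {00, 01, 02, 21, 22}
TSO: 5 outcomes — {00, 01, 02, 21, 22}
PSO: 6 outcomes — {00, 01, 02, 20, 21, 22}
target 00 ∈ {SC,TSO,PSO}

SC:yes TSO:yes PSO:yes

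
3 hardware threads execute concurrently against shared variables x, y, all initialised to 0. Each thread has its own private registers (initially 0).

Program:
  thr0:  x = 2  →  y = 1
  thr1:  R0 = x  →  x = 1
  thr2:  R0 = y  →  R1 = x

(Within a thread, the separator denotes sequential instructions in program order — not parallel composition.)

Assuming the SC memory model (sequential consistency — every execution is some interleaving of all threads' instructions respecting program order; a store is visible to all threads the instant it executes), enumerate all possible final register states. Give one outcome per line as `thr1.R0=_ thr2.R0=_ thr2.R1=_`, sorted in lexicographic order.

outcome vector order: (thr1.R0,thr2.R0,thr2.R1)
|SC outcomes| = 10

thr1.R0=0 thr2.R0=0 thr2.R1=0
thr1.R0=0 thr2.R0=0 thr2.R1=1
thr1.R0=0 thr2.R0=0 thr2.R1=2
thr1.R0=0 thr2.R0=1 thr2.R1=1
thr1.R0=0 thr2.R0=1 thr2.R1=2
thr1.R0=2 thr2.R0=0 thr2.R1=0
thr1.R0=2 thr2.R0=0 thr2.R1=1
thr1.R0=2 thr2.R0=0 thr2.R1=2
thr1.R0=2 thr2.R0=1 thr2.R1=1
thr1.R0=2 thr2.R0=1 thr2.R1=2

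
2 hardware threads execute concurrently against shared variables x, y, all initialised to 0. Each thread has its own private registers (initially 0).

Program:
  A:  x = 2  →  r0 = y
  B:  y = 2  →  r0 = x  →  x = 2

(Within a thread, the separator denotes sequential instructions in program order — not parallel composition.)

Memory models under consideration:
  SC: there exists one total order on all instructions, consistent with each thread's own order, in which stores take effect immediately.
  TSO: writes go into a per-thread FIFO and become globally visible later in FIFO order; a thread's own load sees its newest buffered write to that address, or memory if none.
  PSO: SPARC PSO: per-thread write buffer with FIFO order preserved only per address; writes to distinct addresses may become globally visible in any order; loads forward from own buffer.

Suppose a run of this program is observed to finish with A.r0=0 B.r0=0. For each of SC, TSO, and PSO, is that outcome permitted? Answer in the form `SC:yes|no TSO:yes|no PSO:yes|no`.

SC:no TSO:yes PSO:yes

outcome vector order: (A.r0,B.r0)
[SC] allowed = {(0,2), (2,0), (2,2)}
[TSO] allowed = {(0,0), (0,2), (2,0), (2,2)}
[PSO] allowed = {(0,0), (0,2), (2,0), (2,2)}
target (0,0) ∈ {TSO,PSO}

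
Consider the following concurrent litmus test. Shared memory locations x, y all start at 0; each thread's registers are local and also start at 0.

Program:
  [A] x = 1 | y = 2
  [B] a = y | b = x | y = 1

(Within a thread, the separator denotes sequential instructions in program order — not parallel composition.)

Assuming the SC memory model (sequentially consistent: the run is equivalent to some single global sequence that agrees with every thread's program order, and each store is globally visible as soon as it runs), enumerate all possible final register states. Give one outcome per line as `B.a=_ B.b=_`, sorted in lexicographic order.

B.a=0 B.b=0
B.a=0 B.b=1
B.a=2 B.b=1

outcome vector order: (B.a,B.b)
|SC outcomes| = 3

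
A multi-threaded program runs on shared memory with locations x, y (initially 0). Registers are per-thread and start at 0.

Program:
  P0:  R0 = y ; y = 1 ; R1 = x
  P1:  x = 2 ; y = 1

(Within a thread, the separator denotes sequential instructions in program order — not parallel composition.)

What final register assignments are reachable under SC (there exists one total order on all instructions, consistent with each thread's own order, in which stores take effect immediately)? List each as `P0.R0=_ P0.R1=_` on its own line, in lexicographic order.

P0.R0=0 P0.R1=0
P0.R0=0 P0.R1=2
P0.R0=1 P0.R1=2

outcome vector order: (P0.R0,P0.R1)
|SC outcomes| = 3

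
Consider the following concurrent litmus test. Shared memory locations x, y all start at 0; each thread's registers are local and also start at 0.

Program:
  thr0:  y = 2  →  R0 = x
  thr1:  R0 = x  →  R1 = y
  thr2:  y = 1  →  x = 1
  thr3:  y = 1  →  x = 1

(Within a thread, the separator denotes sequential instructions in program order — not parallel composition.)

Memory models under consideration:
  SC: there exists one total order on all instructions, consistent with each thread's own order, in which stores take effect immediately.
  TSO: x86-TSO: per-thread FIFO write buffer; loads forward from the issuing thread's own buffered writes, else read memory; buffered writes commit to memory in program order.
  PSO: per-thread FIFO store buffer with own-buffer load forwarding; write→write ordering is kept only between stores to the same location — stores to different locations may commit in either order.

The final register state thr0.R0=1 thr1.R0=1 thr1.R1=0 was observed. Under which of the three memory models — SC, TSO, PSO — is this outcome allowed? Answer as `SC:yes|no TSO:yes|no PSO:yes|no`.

outcome vector order: (thr0.R0,thr1.R0,thr1.R1)
SC (10): 0/0/0; 0/0/1; 0/0/2; 0/1/1; 0/1/2; 1/0/0; 1/0/1; 1/0/2; 1/1/1; 1/1/2
TSO (10): 0/0/0; 0/0/1; 0/0/2; 0/1/1; 0/1/2; 1/0/0; 1/0/1; 1/0/2; 1/1/1; 1/1/2
PSO (12): 0/0/0; 0/0/1; 0/0/2; 0/1/0; 0/1/1; 0/1/2; 1/0/0; 1/0/1; 1/0/2; 1/1/0; 1/1/1; 1/1/2
target 1/1/0 ∈ {PSO}

SC:no TSO:no PSO:yes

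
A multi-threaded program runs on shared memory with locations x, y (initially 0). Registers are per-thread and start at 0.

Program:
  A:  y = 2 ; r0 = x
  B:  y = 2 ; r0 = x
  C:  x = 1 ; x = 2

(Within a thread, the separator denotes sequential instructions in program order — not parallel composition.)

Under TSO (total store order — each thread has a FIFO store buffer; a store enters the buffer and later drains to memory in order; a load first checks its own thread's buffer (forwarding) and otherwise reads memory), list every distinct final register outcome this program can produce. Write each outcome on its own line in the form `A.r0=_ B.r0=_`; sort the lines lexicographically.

outcome vector order: (A.r0,B.r0)
|TSO outcomes| = 9

A.r0=0 B.r0=0
A.r0=0 B.r0=1
A.r0=0 B.r0=2
A.r0=1 B.r0=0
A.r0=1 B.r0=1
A.r0=1 B.r0=2
A.r0=2 B.r0=0
A.r0=2 B.r0=1
A.r0=2 B.r0=2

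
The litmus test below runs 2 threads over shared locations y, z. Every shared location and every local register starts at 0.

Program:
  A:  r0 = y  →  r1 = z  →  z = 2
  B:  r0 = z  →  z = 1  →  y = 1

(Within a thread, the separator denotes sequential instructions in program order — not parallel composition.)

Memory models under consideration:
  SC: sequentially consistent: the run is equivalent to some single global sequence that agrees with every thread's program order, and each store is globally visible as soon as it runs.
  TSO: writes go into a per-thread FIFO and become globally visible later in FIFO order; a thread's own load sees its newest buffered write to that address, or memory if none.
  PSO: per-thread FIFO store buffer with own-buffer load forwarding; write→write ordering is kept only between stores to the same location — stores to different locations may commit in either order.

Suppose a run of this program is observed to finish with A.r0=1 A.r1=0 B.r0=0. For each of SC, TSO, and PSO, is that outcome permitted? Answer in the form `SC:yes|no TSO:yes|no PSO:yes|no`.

SC:no TSO:no PSO:yes

outcome vector order: (A.r0,A.r1,B.r0)
SC (4): <0 0 0>; <0 0 2>; <0 1 0>; <1 1 0>
TSO (4): <0 0 0>; <0 0 2>; <0 1 0>; <1 1 0>
PSO (5): <0 0 0>; <0 0 2>; <0 1 0>; <1 0 0>; <1 1 0>
target <1 0 0> ∈ {PSO}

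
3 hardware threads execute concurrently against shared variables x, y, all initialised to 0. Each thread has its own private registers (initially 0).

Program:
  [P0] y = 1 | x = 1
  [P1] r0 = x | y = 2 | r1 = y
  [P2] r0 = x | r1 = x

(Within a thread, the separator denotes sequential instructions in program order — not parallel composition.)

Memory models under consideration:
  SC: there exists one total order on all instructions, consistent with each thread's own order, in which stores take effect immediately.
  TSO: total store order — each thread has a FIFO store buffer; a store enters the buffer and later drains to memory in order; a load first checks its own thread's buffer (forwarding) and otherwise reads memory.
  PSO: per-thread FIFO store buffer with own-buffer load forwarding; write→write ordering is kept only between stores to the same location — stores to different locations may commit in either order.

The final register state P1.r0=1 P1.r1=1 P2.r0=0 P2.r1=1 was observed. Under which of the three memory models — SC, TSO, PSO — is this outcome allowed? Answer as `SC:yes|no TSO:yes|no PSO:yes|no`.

SC:no TSO:no PSO:yes

outcome vector order: (P1.r0,P1.r1,P2.r0,P2.r1)
SC: 9 outcomes — {(0,1,0,0), (0,1,0,1), (0,1,1,1), (0,2,0,0), (0,2,0,1), (0,2,1,1), (1,2,0,0), (1,2,0,1), (1,2,1,1)}
TSO: 9 outcomes — {(0,1,0,0), (0,1,0,1), (0,1,1,1), (0,2,0,0), (0,2,0,1), (0,2,1,1), (1,2,0,0), (1,2,0,1), (1,2,1,1)}
PSO: 12 outcomes — {(0,1,0,0), (0,1,0,1), (0,1,1,1), (0,2,0,0), (0,2,0,1), (0,2,1,1), (1,1,0,0), (1,1,0,1), (1,1,1,1), (1,2,0,0), (1,2,0,1), (1,2,1,1)}
target (1,1,0,1) ∈ {PSO}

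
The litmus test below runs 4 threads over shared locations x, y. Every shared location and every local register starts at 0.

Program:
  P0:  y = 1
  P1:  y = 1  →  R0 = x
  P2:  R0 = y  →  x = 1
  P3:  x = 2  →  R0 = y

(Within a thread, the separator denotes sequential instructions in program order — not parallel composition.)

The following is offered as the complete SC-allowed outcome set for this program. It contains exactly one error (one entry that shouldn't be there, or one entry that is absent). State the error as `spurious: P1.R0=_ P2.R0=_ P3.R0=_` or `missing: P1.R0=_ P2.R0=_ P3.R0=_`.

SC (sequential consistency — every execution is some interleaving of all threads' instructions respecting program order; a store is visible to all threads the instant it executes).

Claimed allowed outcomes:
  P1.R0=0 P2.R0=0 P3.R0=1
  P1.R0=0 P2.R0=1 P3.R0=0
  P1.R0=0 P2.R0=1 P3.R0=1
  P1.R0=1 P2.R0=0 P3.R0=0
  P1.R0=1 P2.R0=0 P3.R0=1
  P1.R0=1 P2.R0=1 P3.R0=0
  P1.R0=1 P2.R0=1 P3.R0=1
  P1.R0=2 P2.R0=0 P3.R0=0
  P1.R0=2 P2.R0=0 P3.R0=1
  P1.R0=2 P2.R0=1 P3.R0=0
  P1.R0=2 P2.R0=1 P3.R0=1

outcome vector order: (P1.R0,P2.R0,P3.R0)
SC: 10 outcomes — {<0 0 1>, <0 1 1>, <1 0 0>, <1 0 1>, <1 1 0>, <1 1 1>, <2 0 0>, <2 0 1>, <2 1 0>, <2 1 1>}
claimed∖SC = {<0 1 0>}

spurious: P1.R0=0 P2.R0=1 P3.R0=0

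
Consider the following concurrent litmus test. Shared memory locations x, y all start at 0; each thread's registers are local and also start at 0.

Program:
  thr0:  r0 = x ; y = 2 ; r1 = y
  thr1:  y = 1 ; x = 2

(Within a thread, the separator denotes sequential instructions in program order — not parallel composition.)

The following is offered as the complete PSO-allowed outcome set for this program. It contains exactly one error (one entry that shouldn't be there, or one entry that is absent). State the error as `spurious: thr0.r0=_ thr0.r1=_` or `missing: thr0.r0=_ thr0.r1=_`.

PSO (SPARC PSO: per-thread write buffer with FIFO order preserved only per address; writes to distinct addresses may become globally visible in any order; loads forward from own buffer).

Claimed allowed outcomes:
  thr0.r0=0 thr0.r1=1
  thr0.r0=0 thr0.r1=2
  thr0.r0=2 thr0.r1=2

outcome vector order: (thr0.r0,thr0.r1)
[PSO] allowed = {0/1, 0/2, 2/1, 2/2}
PSO∖claimed = {2/1}

missing: thr0.r0=2 thr0.r1=1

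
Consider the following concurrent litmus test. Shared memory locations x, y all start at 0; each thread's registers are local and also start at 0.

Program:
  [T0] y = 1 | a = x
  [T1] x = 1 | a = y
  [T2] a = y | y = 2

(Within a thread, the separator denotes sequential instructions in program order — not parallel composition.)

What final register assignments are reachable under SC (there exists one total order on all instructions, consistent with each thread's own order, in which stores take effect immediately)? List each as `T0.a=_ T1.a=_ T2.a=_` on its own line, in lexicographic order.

T0.a=0 T1.a=1 T2.a=0
T0.a=0 T1.a=1 T2.a=1
T0.a=0 T1.a=2 T2.a=0
T0.a=0 T1.a=2 T2.a=1
T0.a=1 T1.a=0 T2.a=0
T0.a=1 T1.a=0 T2.a=1
T0.a=1 T1.a=1 T2.a=0
T0.a=1 T1.a=1 T2.a=1
T0.a=1 T1.a=2 T2.a=0
T0.a=1 T1.a=2 T2.a=1

outcome vector order: (T0.a,T1.a,T2.a)
|SC outcomes| = 10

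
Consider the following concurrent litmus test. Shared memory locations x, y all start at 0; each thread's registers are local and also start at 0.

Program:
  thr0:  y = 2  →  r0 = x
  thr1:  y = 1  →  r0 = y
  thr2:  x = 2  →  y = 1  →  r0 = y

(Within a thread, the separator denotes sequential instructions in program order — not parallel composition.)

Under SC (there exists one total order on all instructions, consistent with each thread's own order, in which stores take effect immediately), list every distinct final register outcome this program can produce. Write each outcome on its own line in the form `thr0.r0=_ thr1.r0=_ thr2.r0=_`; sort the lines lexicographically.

thr0.r0=0 thr1.r0=1 thr2.r0=1
thr0.r0=0 thr1.r0=2 thr2.r0=1
thr0.r0=2 thr1.r0=1 thr2.r0=1
thr0.r0=2 thr1.r0=1 thr2.r0=2
thr0.r0=2 thr1.r0=2 thr2.r0=1
thr0.r0=2 thr1.r0=2 thr2.r0=2

outcome vector order: (thr0.r0,thr1.r0,thr2.r0)
|SC outcomes| = 6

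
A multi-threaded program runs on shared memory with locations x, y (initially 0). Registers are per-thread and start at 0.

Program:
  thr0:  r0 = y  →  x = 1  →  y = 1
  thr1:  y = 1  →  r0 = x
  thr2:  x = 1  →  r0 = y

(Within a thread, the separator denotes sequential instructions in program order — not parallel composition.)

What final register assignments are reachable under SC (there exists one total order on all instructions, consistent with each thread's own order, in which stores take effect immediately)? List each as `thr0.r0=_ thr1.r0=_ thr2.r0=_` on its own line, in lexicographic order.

thr0.r0=0 thr1.r0=0 thr2.r0=1
thr0.r0=0 thr1.r0=1 thr2.r0=0
thr0.r0=0 thr1.r0=1 thr2.r0=1
thr0.r0=1 thr1.r0=0 thr2.r0=1
thr0.r0=1 thr1.r0=1 thr2.r0=0
thr0.r0=1 thr1.r0=1 thr2.r0=1

outcome vector order: (thr0.r0,thr1.r0,thr2.r0)
|SC outcomes| = 6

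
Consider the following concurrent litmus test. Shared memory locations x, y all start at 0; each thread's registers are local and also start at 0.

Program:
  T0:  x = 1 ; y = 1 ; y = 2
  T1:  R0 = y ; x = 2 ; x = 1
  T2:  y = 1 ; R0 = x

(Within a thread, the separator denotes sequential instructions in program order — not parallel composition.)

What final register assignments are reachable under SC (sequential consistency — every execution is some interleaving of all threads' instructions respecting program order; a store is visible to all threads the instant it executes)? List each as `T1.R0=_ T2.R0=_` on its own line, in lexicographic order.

outcome vector order: (T1.R0,T2.R0)
|SC outcomes| = 9

T1.R0=0 T2.R0=0
T1.R0=0 T2.R0=1
T1.R0=0 T2.R0=2
T1.R0=1 T2.R0=0
T1.R0=1 T2.R0=1
T1.R0=1 T2.R0=2
T1.R0=2 T2.R0=0
T1.R0=2 T2.R0=1
T1.R0=2 T2.R0=2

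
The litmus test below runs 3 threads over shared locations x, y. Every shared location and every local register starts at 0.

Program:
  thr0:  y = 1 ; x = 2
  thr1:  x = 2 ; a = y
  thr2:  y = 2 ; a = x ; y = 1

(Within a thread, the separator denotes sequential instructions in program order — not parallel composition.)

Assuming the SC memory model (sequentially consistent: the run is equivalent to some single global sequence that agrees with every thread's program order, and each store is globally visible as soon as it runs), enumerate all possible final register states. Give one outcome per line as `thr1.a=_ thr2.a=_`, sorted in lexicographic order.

outcome vector order: (thr1.a,thr2.a)
|SC outcomes| = 5

thr1.a=0 thr2.a=2
thr1.a=1 thr2.a=0
thr1.a=1 thr2.a=2
thr1.a=2 thr2.a=0
thr1.a=2 thr2.a=2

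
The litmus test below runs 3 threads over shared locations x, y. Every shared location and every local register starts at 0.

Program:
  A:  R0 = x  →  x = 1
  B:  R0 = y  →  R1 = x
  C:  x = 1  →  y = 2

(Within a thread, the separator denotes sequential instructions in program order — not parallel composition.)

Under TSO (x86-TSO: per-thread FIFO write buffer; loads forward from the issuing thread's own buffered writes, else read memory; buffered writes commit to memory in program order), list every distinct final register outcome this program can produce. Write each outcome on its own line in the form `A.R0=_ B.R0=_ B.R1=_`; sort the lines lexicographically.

outcome vector order: (A.R0,B.R0,B.R1)
|TSO outcomes| = 6

A.R0=0 B.R0=0 B.R1=0
A.R0=0 B.R0=0 B.R1=1
A.R0=0 B.R0=2 B.R1=1
A.R0=1 B.R0=0 B.R1=0
A.R0=1 B.R0=0 B.R1=1
A.R0=1 B.R0=2 B.R1=1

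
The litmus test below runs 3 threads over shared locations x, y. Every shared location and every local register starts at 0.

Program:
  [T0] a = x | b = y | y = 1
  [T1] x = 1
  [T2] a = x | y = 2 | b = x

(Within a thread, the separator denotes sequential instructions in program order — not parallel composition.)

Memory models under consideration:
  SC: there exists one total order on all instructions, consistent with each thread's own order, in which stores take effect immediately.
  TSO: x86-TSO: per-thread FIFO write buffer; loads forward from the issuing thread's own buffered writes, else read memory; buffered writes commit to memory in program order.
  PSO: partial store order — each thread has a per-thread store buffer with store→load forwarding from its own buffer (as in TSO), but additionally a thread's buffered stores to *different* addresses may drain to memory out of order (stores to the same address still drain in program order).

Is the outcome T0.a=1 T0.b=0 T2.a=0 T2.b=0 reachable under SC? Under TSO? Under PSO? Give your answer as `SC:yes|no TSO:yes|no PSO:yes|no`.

outcome vector order: (T0.a,T0.b,T2.a,T2.b)
under SC → 0/0/0/0 0/0/0/1 0/0/1/1 0/2/0/0 0/2/0/1 0/2/1/1 1/0/0/1 1/0/1/1 1/2/0/0 1/2/0/1 1/2/1/1
under TSO → 0/0/0/0 0/0/0/1 0/0/1/1 0/2/0/0 0/2/0/1 0/2/1/1 1/0/0/0 1/0/0/1 1/0/1/1 1/2/0/0 1/2/0/1 1/2/1/1
under PSO → 0/0/0/0 0/0/0/1 0/0/1/1 0/2/0/0 0/2/0/1 0/2/1/1 1/0/0/0 1/0/0/1 1/0/1/1 1/2/0/0 1/2/0/1 1/2/1/1
target 1/0/0/0 ∈ {TSO,PSO}

SC:no TSO:yes PSO:yes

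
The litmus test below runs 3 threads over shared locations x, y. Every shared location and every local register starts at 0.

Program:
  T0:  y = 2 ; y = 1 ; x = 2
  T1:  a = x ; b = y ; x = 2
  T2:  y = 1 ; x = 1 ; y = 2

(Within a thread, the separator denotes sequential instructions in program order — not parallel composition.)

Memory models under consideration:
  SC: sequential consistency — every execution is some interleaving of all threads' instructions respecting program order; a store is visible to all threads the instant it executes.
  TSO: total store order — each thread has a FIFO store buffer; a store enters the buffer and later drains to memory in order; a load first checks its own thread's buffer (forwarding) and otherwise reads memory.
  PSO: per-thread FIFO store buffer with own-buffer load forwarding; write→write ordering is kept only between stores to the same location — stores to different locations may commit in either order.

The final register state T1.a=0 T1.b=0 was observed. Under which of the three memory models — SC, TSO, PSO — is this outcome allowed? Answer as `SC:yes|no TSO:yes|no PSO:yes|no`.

SC:yes TSO:yes PSO:yes

outcome vector order: (T1.a,T1.b)
under SC → <0 0>; <0 1>; <0 2>; <1 1>; <1 2>; <2 1>; <2 2>
under TSO → <0 0>; <0 1>; <0 2>; <1 1>; <1 2>; <2 1>; <2 2>
under PSO → <0 0>; <0 1>; <0 2>; <1 0>; <1 1>; <1 2>; <2 0>; <2 1>; <2 2>
target <0 0> ∈ {SC,TSO,PSO}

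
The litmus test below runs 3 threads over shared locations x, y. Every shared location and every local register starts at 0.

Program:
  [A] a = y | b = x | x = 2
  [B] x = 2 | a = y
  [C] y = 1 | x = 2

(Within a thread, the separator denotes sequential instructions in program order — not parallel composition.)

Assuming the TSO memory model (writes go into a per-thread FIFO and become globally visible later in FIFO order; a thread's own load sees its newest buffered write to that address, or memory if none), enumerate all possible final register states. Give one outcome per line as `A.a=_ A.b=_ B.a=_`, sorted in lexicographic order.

outcome vector order: (A.a,A.b,B.a)
|TSO outcomes| = 8

A.a=0 A.b=0 B.a=0
A.a=0 A.b=0 B.a=1
A.a=0 A.b=2 B.a=0
A.a=0 A.b=2 B.a=1
A.a=1 A.b=0 B.a=0
A.a=1 A.b=0 B.a=1
A.a=1 A.b=2 B.a=0
A.a=1 A.b=2 B.a=1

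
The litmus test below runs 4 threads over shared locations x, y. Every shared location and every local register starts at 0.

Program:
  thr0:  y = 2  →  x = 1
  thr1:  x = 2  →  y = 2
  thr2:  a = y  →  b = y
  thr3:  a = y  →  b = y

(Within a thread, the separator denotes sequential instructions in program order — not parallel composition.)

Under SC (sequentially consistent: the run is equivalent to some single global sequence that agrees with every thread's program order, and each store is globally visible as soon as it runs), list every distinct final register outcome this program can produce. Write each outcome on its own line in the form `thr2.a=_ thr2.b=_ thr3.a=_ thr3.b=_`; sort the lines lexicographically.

outcome vector order: (thr2.a,thr2.b,thr3.a,thr3.b)
|SC outcomes| = 9

thr2.a=0 thr2.b=0 thr3.a=0 thr3.b=0
thr2.a=0 thr2.b=0 thr3.a=0 thr3.b=2
thr2.a=0 thr2.b=0 thr3.a=2 thr3.b=2
thr2.a=0 thr2.b=2 thr3.a=0 thr3.b=0
thr2.a=0 thr2.b=2 thr3.a=0 thr3.b=2
thr2.a=0 thr2.b=2 thr3.a=2 thr3.b=2
thr2.a=2 thr2.b=2 thr3.a=0 thr3.b=0
thr2.a=2 thr2.b=2 thr3.a=0 thr3.b=2
thr2.a=2 thr2.b=2 thr3.a=2 thr3.b=2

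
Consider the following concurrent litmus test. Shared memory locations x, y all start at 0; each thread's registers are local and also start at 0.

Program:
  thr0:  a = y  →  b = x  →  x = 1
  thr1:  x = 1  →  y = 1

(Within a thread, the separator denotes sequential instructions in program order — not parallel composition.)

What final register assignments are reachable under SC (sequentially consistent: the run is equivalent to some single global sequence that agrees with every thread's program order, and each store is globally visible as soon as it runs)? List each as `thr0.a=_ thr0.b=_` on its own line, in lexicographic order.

thr0.a=0 thr0.b=0
thr0.a=0 thr0.b=1
thr0.a=1 thr0.b=1

outcome vector order: (thr0.a,thr0.b)
|SC outcomes| = 3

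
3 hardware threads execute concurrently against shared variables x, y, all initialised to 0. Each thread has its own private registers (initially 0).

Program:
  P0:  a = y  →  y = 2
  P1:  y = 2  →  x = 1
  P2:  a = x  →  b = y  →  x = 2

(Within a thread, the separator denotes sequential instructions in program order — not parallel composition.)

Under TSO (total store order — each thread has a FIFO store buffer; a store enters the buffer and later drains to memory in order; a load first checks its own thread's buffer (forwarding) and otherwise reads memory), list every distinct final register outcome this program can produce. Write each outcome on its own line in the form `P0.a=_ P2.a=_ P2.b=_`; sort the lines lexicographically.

outcome vector order: (P0.a,P2.a,P2.b)
|TSO outcomes| = 6

P0.a=0 P2.a=0 P2.b=0
P0.a=0 P2.a=0 P2.b=2
P0.a=0 P2.a=1 P2.b=2
P0.a=2 P2.a=0 P2.b=0
P0.a=2 P2.a=0 P2.b=2
P0.a=2 P2.a=1 P2.b=2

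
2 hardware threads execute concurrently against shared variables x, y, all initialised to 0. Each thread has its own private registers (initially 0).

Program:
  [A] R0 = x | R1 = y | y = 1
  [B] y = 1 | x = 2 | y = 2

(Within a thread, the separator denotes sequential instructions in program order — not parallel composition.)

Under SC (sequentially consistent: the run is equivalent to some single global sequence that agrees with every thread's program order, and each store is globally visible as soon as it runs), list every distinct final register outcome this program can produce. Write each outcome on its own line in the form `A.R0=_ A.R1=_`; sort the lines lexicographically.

A.R0=0 A.R1=0
A.R0=0 A.R1=1
A.R0=0 A.R1=2
A.R0=2 A.R1=1
A.R0=2 A.R1=2

outcome vector order: (A.R0,A.R1)
|SC outcomes| = 5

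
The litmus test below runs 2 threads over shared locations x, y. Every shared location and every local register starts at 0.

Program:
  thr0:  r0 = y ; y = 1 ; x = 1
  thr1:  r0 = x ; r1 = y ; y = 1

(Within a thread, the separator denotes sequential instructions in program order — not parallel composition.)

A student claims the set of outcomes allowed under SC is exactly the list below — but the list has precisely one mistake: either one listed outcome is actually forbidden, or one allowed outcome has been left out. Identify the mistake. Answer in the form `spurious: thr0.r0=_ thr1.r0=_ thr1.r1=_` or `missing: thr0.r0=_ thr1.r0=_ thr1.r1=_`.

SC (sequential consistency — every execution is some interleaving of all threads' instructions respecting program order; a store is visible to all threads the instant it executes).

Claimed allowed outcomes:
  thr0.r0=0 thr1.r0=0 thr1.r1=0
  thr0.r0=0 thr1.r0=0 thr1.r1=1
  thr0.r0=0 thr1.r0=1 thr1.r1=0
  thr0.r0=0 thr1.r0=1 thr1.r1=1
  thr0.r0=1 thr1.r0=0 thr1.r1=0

spurious: thr0.r0=0 thr1.r0=1 thr1.r1=0

outcome vector order: (thr0.r0,thr1.r0,thr1.r1)
[SC] allowed = {000; 001; 011; 100}
claimed∖SC = {010}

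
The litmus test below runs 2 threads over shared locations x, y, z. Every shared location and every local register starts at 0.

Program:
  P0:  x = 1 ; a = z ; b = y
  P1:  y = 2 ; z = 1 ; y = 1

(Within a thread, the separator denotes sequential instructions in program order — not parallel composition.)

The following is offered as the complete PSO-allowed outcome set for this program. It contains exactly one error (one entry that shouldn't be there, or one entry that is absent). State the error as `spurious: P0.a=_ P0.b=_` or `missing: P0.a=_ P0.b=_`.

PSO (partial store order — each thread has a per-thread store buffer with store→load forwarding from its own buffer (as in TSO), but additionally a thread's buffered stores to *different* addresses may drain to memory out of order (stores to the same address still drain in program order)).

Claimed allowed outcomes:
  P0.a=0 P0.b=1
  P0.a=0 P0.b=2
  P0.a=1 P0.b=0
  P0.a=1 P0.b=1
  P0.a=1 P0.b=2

missing: P0.a=0 P0.b=0

outcome vector order: (P0.a,P0.b)
[PSO] allowed = {(0,0) (0,1) (0,2) (1,0) (1,1) (1,2)}
PSO∖claimed = {(0,0)}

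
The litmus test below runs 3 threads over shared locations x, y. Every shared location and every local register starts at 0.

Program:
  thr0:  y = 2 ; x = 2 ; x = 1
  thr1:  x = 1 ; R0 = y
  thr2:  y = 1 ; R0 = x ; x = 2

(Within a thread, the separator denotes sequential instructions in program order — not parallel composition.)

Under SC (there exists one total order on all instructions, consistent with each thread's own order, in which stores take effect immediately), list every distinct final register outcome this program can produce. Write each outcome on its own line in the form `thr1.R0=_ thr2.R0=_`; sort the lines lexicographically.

thr1.R0=0 thr2.R0=1
thr1.R0=0 thr2.R0=2
thr1.R0=1 thr2.R0=0
thr1.R0=1 thr2.R0=1
thr1.R0=1 thr2.R0=2
thr1.R0=2 thr2.R0=0
thr1.R0=2 thr2.R0=1
thr1.R0=2 thr2.R0=2

outcome vector order: (thr1.R0,thr2.R0)
|SC outcomes| = 8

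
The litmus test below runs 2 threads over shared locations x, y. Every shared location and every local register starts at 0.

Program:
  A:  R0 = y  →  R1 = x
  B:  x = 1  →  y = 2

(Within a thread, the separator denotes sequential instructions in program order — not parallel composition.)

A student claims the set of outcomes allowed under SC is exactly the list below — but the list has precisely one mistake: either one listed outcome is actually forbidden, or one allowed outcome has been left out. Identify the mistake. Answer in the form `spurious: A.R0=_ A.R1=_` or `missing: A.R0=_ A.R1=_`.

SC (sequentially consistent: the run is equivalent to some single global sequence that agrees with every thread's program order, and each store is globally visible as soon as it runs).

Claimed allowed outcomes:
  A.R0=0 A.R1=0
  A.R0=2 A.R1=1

missing: A.R0=0 A.R1=1

outcome vector order: (A.R0,A.R1)
SC: 3 outcomes — {(0,0) (0,1) (2,1)}
SC∖claimed = {(0,1)}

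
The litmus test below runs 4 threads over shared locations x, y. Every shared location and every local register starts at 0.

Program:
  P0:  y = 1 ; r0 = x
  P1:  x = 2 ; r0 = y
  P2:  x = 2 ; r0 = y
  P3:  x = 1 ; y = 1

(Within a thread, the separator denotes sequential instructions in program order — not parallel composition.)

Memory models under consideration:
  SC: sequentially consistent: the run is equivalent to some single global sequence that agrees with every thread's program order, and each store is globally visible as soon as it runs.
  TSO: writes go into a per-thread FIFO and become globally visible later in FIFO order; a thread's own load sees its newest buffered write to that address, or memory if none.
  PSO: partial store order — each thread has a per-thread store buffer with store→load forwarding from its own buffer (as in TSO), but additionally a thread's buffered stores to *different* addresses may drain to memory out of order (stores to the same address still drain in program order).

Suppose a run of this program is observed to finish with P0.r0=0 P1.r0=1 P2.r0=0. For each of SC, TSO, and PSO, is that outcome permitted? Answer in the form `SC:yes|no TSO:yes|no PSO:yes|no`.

SC:no TSO:yes PSO:yes

outcome vector order: (P0.r0,P1.r0,P2.r0)
SC: 9 outcomes — {(0,1,1); (1,0,0); (1,0,1); (1,1,0); (1,1,1); (2,0,0); (2,0,1); (2,1,0); (2,1,1)}
TSO: 12 outcomes — {(0,0,0); (0,0,1); (0,1,0); (0,1,1); (1,0,0); (1,0,1); (1,1,0); (1,1,1); (2,0,0); (2,0,1); (2,1,0); (2,1,1)}
PSO: 12 outcomes — {(0,0,0); (0,0,1); (0,1,0); (0,1,1); (1,0,0); (1,0,1); (1,1,0); (1,1,1); (2,0,0); (2,0,1); (2,1,0); (2,1,1)}
target (0,1,0) ∈ {TSO,PSO}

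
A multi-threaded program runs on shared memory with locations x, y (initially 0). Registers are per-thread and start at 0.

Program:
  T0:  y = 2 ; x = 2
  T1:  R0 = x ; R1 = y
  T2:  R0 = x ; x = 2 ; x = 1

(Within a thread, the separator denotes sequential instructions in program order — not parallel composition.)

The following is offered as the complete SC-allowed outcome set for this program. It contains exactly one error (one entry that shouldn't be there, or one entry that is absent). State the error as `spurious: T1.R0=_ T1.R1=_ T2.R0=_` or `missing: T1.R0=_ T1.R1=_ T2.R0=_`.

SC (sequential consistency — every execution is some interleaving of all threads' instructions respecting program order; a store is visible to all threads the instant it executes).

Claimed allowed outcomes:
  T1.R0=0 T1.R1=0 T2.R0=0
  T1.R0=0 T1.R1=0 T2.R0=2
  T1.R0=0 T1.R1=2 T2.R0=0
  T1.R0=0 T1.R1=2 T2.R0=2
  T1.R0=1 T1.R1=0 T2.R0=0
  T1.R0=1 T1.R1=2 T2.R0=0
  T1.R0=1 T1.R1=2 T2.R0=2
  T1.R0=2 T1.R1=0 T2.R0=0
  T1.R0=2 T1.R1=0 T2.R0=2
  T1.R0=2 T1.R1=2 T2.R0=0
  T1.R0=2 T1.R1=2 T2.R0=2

outcome vector order: (T1.R0,T1.R1,T2.R0)
SC: 10 outcomes — {000 002 020 022 100 120 122 200 220 222}
claimed∖SC = {202}

spurious: T1.R0=2 T1.R1=0 T2.R0=2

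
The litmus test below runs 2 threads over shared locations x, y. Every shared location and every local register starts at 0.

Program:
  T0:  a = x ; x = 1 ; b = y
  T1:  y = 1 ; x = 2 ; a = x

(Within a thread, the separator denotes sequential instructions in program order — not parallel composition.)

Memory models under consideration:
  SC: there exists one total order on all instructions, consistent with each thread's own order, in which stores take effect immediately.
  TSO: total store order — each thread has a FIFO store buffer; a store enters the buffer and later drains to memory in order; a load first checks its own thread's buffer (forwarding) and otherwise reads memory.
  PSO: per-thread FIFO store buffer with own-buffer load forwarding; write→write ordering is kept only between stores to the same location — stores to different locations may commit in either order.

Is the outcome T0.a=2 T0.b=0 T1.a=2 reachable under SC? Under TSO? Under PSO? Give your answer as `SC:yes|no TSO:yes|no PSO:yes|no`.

SC:no TSO:no PSO:yes

outcome vector order: (T0.a,T0.b,T1.a)
SC (5): 002 011 012 211 212
TSO (6): 001 002 011 012 211 212
PSO (8): 001 002 011 012 201 202 211 212
target 202 ∈ {PSO}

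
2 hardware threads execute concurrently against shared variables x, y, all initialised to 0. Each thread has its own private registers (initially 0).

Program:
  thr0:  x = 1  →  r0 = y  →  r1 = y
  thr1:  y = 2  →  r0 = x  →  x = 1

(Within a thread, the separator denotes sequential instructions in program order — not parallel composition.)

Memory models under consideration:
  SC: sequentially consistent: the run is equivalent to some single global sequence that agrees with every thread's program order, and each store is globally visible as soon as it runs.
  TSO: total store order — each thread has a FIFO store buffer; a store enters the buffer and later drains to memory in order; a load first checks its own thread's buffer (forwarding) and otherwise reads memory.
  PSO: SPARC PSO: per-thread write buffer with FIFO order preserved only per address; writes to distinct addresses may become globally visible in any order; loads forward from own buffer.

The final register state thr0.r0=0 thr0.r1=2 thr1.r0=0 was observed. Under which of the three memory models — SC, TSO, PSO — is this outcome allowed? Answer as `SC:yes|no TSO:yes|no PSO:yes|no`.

outcome vector order: (thr0.r0,thr0.r1,thr1.r0)
SC: 4 outcomes — {<0 0 1>; <0 2 1>; <2 2 0>; <2 2 1>}
TSO: 6 outcomes — {<0 0 0>; <0 0 1>; <0 2 0>; <0 2 1>; <2 2 0>; <2 2 1>}
PSO: 6 outcomes — {<0 0 0>; <0 0 1>; <0 2 0>; <0 2 1>; <2 2 0>; <2 2 1>}
target <0 2 0> ∈ {TSO,PSO}

SC:no TSO:yes PSO:yes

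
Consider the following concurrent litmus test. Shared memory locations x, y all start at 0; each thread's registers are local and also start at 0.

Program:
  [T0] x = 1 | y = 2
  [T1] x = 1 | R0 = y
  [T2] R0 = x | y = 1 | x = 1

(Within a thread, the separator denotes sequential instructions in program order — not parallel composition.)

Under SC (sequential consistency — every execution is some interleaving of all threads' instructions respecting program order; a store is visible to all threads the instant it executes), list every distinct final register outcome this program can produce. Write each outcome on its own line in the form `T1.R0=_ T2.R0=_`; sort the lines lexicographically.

outcome vector order: (T1.R0,T2.R0)
|SC outcomes| = 6

T1.R0=0 T2.R0=0
T1.R0=0 T2.R0=1
T1.R0=1 T2.R0=0
T1.R0=1 T2.R0=1
T1.R0=2 T2.R0=0
T1.R0=2 T2.R0=1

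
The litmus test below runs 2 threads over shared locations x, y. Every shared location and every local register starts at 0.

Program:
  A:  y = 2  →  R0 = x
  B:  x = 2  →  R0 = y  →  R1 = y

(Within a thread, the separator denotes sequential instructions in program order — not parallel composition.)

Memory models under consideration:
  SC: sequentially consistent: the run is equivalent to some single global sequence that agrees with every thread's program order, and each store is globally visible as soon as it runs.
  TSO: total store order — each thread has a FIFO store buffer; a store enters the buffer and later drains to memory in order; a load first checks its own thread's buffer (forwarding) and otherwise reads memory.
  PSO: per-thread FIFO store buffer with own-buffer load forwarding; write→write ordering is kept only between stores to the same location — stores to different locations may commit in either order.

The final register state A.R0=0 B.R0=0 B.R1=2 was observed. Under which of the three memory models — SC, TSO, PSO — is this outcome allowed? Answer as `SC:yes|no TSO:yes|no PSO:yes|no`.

SC:no TSO:yes PSO:yes

outcome vector order: (A.R0,B.R0,B.R1)
[SC] allowed = {(0,2,2); (2,0,0); (2,0,2); (2,2,2)}
[TSO] allowed = {(0,0,0); (0,0,2); (0,2,2); (2,0,0); (2,0,2); (2,2,2)}
[PSO] allowed = {(0,0,0); (0,0,2); (0,2,2); (2,0,0); (2,0,2); (2,2,2)}
target (0,0,2) ∈ {TSO,PSO}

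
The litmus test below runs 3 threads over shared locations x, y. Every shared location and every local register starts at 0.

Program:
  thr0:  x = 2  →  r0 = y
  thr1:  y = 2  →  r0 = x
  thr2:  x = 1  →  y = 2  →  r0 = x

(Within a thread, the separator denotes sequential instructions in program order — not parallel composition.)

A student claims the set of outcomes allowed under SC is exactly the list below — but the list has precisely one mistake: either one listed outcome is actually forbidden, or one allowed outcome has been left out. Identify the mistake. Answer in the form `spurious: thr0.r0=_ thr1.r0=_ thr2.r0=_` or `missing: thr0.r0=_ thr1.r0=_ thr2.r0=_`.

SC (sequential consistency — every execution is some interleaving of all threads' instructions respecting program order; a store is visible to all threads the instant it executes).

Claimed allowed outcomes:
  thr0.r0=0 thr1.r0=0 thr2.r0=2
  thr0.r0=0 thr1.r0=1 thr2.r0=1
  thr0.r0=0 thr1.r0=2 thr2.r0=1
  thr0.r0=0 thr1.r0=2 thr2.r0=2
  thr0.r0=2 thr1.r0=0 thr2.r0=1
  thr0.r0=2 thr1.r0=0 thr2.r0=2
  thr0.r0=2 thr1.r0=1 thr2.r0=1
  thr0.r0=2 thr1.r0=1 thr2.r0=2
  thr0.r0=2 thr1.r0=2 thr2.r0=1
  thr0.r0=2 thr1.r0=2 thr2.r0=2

outcome vector order: (thr0.r0,thr1.r0,thr2.r0)
under SC → 011, 021, 022, 201, 202, 211, 212, 221, 222
claimed∖SC = {002}

spurious: thr0.r0=0 thr1.r0=0 thr2.r0=2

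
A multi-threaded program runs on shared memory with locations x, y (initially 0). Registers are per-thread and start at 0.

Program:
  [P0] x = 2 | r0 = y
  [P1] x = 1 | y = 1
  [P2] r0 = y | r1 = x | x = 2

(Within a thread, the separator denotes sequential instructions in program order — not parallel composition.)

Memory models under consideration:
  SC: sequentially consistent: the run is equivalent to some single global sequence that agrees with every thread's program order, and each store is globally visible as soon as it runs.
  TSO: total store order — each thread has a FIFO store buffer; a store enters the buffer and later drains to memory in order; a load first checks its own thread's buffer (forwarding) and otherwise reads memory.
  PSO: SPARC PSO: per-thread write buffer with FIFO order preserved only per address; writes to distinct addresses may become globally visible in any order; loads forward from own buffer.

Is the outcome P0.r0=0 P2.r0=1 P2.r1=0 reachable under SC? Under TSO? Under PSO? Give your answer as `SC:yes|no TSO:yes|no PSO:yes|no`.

outcome vector order: (P0.r0,P2.r0,P2.r1)
SC: 10 outcomes — {<0 0 0>, <0 0 1>, <0 0 2>, <0 1 1>, <0 1 2>, <1 0 0>, <1 0 1>, <1 0 2>, <1 1 1>, <1 1 2>}
TSO: 10 outcomes — {<0 0 0>, <0 0 1>, <0 0 2>, <0 1 1>, <0 1 2>, <1 0 0>, <1 0 1>, <1 0 2>, <1 1 1>, <1 1 2>}
PSO: 12 outcomes — {<0 0 0>, <0 0 1>, <0 0 2>, <0 1 0>, <0 1 1>, <0 1 2>, <1 0 0>, <1 0 1>, <1 0 2>, <1 1 0>, <1 1 1>, <1 1 2>}
target <0 1 0> ∈ {PSO}

SC:no TSO:no PSO:yes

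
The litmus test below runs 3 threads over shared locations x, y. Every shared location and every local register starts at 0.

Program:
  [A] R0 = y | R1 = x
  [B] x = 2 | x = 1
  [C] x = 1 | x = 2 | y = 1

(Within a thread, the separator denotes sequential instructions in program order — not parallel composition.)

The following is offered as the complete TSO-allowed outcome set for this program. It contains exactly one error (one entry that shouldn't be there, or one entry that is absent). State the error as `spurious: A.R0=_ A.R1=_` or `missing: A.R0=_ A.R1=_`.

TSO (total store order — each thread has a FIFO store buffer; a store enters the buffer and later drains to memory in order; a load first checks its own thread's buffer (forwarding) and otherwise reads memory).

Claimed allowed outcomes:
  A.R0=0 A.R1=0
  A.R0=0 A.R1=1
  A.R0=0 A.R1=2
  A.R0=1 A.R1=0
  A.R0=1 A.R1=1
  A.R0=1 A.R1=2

outcome vector order: (A.R0,A.R1)
TSO: 5 outcomes — {(0,0); (0,1); (0,2); (1,1); (1,2)}
claimed∖TSO = {(1,0)}

spurious: A.R0=1 A.R1=0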